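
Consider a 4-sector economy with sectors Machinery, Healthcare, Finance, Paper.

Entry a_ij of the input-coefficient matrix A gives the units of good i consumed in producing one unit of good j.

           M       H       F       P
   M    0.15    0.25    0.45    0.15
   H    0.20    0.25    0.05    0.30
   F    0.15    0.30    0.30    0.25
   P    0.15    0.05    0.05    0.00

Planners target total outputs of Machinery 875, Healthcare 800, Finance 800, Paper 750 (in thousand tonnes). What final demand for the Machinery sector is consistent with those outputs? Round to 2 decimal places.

d_M = 71.25

I − A =
  [   0.85    -0.25    -0.45    -0.15]
  [  -0.20     0.75    -0.05    -0.30]
  [  -0.15    -0.30     0.70    -0.25]
  [  -0.15    -0.05    -0.05     1.00]
d = (I − A) x:
  d_M = (+0.85)·875 + (-0.25)·800 + (-0.45)·800 + (-0.15)·750 = 71.25
  d_H = (-0.20)·875 + (+0.75)·800 + (-0.05)·800 + (-0.30)·750 = 160.00
  d_F = (-0.15)·875 + (-0.30)·800 + (+0.70)·800 + (-0.25)·750 = 1.25
  d_P = (-0.15)·875 + (-0.05)·800 + (-0.05)·800 + (+1.00)·750 = 538.75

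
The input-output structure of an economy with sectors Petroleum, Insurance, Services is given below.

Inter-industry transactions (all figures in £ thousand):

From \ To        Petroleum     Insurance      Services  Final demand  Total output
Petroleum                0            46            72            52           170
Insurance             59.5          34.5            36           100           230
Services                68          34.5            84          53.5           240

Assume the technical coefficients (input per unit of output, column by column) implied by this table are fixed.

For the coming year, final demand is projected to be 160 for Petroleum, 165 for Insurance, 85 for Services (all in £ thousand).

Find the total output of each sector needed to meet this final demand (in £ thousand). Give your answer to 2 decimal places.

Technical coefficients a_ij = z_ij / X_j:
  a_PP = 0/170 = 0.00, a_IP = 59.5/170 = 0.35, a_SP = 68/170 = 0.40
  a_PI = 46/230 = 0.20, a_II = 34.5/230 = 0.15, a_SI = 34.5/230 = 0.15
  a_PS = 72/240 = 0.30, a_IS = 36/240 = 0.15, a_SS = 84/240 = 0.35
I − A =
  [   1.00    -0.20    -0.30]
  [  -0.35     0.85    -0.15]
  [  -0.40    -0.15     0.65]
Cofactors of I−A, C_ij = (−1)^(i+j)·(minor ij) (rows/columns in the sector order above):
  C_11 = (0.85)(0.65) − (-0.15)(-0.15) = 0.5300
  C_12 = −[(-0.35)(0.65) − (-0.15)(-0.40)] = 0.2875
  C_13 = (-0.35)(-0.15) − (0.85)(-0.40) = 0.3925
  C_21 = −[(-0.20)(0.65) − (-0.30)(-0.15)] = 0.1750
  C_22 = (1.00)(0.65) − (-0.30)(-0.40) = 0.5300
  C_23 = −[(1.00)(-0.15) − (-0.20)(-0.40)] = 0.2300
  C_31 = (-0.20)(-0.15) − (-0.30)(0.85) = 0.2850
  C_32 = −[(1.00)(-0.15) − (-0.30)(-0.35)] = 0.2550
  C_33 = (1.00)(0.85) − (-0.20)(-0.35) = 0.7800
det(I−A) = Σ_j (I−A)_1j·C_1j = (1.00)(0.5300) + (-0.20)(0.2875) + (-0.30)(0.3925) = 0.35475
adj(I−A) = Cᵀ =
  [ 0.5300   0.1750   0.2850]
  [ 0.2875   0.5300   0.2550]
  [ 0.3925   0.2300   0.7800]
(I − A)⁻¹ = adj(I−A) / det(I−A) ≈
  [   1.4940     0.4933     0.8034]
  [   0.8104     1.4940     0.7188]
  [   1.1064     0.6483     2.1987]
x = (I − A)⁻¹ d = adj(I−A)·d / det(I−A), with det(I−A) = 0.35475:
  x_P = (0.5300·160 + 0.1750·165 + 0.2850·85) / 0.35475 = 137.90 / 0.35475 ≈ 388.72
  x_I = (0.2875·160 + 0.5300·165 + 0.2550·85) / 0.35475 = 155.125 / 0.35475 ≈ 437.28
  x_S = (0.3925·160 + 0.2300·165 + 0.7800·85) / 0.35475 = 167.05 / 0.35475 ≈ 470.89

x_P = 388.72, x_I = 437.28, x_S = 470.89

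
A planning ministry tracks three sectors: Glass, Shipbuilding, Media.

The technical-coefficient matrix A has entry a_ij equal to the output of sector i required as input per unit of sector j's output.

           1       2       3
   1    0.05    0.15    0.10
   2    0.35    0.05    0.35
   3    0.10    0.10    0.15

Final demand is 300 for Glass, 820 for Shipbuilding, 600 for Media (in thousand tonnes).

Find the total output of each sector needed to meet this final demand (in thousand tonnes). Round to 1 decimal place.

I − A =
  [   0.95    -0.15    -0.10]
  [  -0.35     0.95    -0.35]
  [  -0.10    -0.10     0.85]
Cofactors of I−A, C_ij = (−1)^(i+j)·(minor ij) (rows/columns in the sector order above):
  C_11 = (0.95)(0.85) − (-0.35)(-0.10) = 0.7725
  C_12 = −[(-0.35)(0.85) − (-0.35)(-0.10)] = 0.3325
  C_13 = (-0.35)(-0.10) − (0.95)(-0.10) = 0.1300
  C_21 = −[(-0.15)(0.85) − (-0.10)(-0.10)] = 0.1375
  C_22 = (0.95)(0.85) − (-0.10)(-0.10) = 0.7975
  C_23 = −[(0.95)(-0.10) − (-0.15)(-0.10)] = 0.1100
  C_31 = (-0.15)(-0.35) − (-0.10)(0.95) = 0.1475
  C_32 = −[(0.95)(-0.35) − (-0.10)(-0.35)] = 0.3675
  C_33 = (0.95)(0.95) − (-0.15)(-0.35) = 0.8500
det(I−A) = Σ_j (I−A)_1j·C_1j = (0.95)(0.7725) + (-0.15)(0.3325) + (-0.10)(0.1300) = 0.6710
adj(I−A) = Cᵀ =
  [ 0.7725   0.1375   0.1475]
  [ 0.3325   0.7975   0.3675]
  [ 0.1300   0.1100   0.8500]
(I − A)⁻¹ = adj(I−A) / det(I−A) ≈
  [   1.1513     0.2049     0.2198]
  [   0.4955     1.1885     0.5477]
  [   0.1937     0.1639     1.2668]
x = (I − A)⁻¹ d = adj(I−A)·d / det(I−A), with det(I−A) = 0.6710:
  x_1 = (0.7725·300 + 0.1375·820 + 0.1475·600) / 0.6710 = 433.00 / 0.6710 ≈ 645.3
  x_2 = (0.3325·300 + 0.7975·820 + 0.3675·600) / 0.6710 = 974.20 / 0.6710 ≈ 1451.9
  x_3 = (0.1300·300 + 0.1100·820 + 0.8500·600) / 0.6710 = 639.20 / 0.6710 ≈ 952.6

x_1 = 645.3, x_2 = 1451.9, x_3 = 952.6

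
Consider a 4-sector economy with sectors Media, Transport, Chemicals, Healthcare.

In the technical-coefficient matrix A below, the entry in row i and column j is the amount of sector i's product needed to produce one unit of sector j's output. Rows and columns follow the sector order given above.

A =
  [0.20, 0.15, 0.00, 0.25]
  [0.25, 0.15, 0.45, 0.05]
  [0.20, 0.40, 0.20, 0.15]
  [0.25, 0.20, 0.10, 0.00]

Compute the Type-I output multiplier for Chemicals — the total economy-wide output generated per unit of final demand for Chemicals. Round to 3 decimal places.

m_C = 4.327

I − A =
  [   0.80    -0.15     0.00    -0.25]
  [  -0.25     0.85    -0.45    -0.05]
  [  -0.20    -0.40     0.80    -0.15]
  [  -0.25    -0.20    -0.10     1.00]
Compute the cofactors C_ij = (−1)^(i+j)·(3×3 minor ij) of I−A; the adjugate is their transpose:
adj(I−A) = Cᵀ =
  [ 0.463750   0.167750   0.112000   0.141125]
  [ 0.314125   0.573000   0.342125   0.158500]
  [ 0.312375   0.364625   0.567000   0.181375]
  [ 0.210000   0.193000   0.153125   0.356500]
det(I−A) = Σ_j (I−A)_1j·C_1j = (0.80)(0.463750) + (-0.15)(0.314125) + (0.00)(0.312375) + (-0.25)(0.210000) = 0.27138125
(I − A)⁻¹ = adj(I−A) / det(I−A) ≈
  [   1.7089     0.6181     0.4127     0.5200]
  [   1.1575     2.1114     1.2607     0.5840]
  [   1.1511     1.3436     2.0893     0.6683]
  [   0.7738     0.7112     0.5642     1.3137]
The output multiplier for sector j is the column-j sum of the Leontief inverse (I − A)⁻¹ = adj(I−A) / det(I−A).
Column C of adj(I−A): (0.112000, 0.342125, 0.567000, 0.153125); det(I−A) = 0.27138125.
m_C = (0.112000 + 0.342125 + 0.567000 + 0.153125) / 0.27138125 = 1.17425 / 0.27138125 ≈ 4.327.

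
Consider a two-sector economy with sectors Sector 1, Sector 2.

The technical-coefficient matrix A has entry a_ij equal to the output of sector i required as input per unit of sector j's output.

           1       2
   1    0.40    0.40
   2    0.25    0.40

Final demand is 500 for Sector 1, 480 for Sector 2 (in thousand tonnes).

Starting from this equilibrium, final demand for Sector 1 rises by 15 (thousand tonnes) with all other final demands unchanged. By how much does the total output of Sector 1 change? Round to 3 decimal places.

Δx_1 = 34.615

I − A =
  [   0.60    -0.40]
  [  -0.25     0.60]
det(I−A) = (0.60)(0.60) − (-0.40)(-0.25) = 0.2600
adj(I−A) = [[0.60, 0.40], [0.25, 0.60]]
(I − A)⁻¹ = adj(I−A) / det(I−A) ≈
  [   2.3077     1.5385]
  [   0.9615     2.3077]
Δx = (I − A)⁻¹ Δd with Δd having +15 in the Sector 1 component and 0 elsewhere.
So Δx_1 = L_11 · (+15), where L_11 = adj(I−A)_11 / det(I−A) = 0.60 / 0.2600.
Δx_1 = 0.60 × (+15) / 0.2600 = 9.00 / 0.2600 ≈ 34.615.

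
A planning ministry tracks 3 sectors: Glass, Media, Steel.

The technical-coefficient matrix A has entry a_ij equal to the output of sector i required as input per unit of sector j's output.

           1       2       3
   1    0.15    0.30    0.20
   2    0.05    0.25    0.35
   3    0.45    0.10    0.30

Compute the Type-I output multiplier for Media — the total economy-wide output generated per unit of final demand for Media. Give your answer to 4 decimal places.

m_2 = 3.2903

I − A =
  [   0.85    -0.30    -0.20]
  [  -0.05     0.75    -0.35]
  [  -0.45    -0.10     0.70]
Cofactors of I−A, C_ij = (−1)^(i+j)·(minor ij) (rows/columns in the sector order above):
  C_11 = (0.75)(0.70) − (-0.35)(-0.10) = 0.4900
  C_12 = −[(-0.05)(0.70) − (-0.35)(-0.45)] = 0.1925
  C_13 = (-0.05)(-0.10) − (0.75)(-0.45) = 0.3425
  C_21 = −[(-0.30)(0.70) − (-0.20)(-0.10)] = 0.2300
  C_22 = (0.85)(0.70) − (-0.20)(-0.45) = 0.5050
  C_23 = −[(0.85)(-0.10) − (-0.30)(-0.45)] = 0.2200
  C_31 = (-0.30)(-0.35) − (-0.20)(0.75) = 0.2550
  C_32 = −[(0.85)(-0.35) − (-0.20)(-0.05)] = 0.3075
  C_33 = (0.85)(0.75) − (-0.30)(-0.05) = 0.6225
det(I−A) = Σ_j (I−A)_1j·C_1j = (0.85)(0.4900) + (-0.30)(0.1925) + (-0.20)(0.3425) = 0.29025
adj(I−A) = Cᵀ =
  [ 0.4900   0.2300   0.2550]
  [ 0.1925   0.5050   0.3075]
  [ 0.3425   0.2200   0.6225]
(I − A)⁻¹ = adj(I−A) / det(I−A) ≈
  [   1.68820     0.79242     0.87855]
  [   0.66322     1.73988     1.05943]
  [   1.18002     0.75797     2.14470]
The output multiplier for sector j is the column-j sum of the Leontief inverse (I − A)⁻¹ = adj(I−A) / det(I−A).
Column 2 of adj(I−A): (0.2300, 0.5050, 0.2200); det(I−A) = 0.29025.
m_2 = (0.2300 + 0.5050 + 0.2200) / 0.29025 = 0.955 / 0.29025 ≈ 3.2903.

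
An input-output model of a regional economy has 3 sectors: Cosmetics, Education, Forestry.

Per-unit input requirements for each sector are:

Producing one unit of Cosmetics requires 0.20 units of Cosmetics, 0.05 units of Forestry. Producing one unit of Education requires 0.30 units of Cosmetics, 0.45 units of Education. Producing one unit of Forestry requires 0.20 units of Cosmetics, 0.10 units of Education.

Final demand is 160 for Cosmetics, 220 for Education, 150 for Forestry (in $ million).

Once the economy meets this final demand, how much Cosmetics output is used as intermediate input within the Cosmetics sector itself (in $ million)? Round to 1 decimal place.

I − A =
  [   0.80    -0.30    -0.20]
  [   0.00     0.55    -0.10]
  [  -0.05     0.00     1.00]
Cofactors of I−A, C_ij = (−1)^(i+j)·(minor ij) (rows/columns in the sector order above):
  C_11 = (0.55)(1.00) − (-0.10)(0.00) = 0.5500
  C_12 = −[(0.00)(1.00) − (-0.10)(-0.05)] = 0.0050
  C_13 = (0.00)(0.00) − (0.55)(-0.05) = 0.0275
  C_21 = −[(-0.30)(1.00) − (-0.20)(0.00)] = 0.3000
  C_22 = (0.80)(1.00) − (-0.20)(-0.05) = 0.7900
  C_23 = −[(0.80)(0.00) − (-0.30)(-0.05)] = 0.0150
  C_31 = (-0.30)(-0.10) − (-0.20)(0.55) = 0.1400
  C_32 = −[(0.80)(-0.10) − (-0.20)(0.00)] = 0.0800
  C_33 = (0.80)(0.55) − (-0.30)(0.00) = 0.4400
det(I−A) = Σ_j (I−A)_1j·C_1j = (0.80)(0.5500) + (-0.30)(0.0050) + (-0.20)(0.0275) = 0.4330
adj(I−A) = Cᵀ =
  [ 0.5500   0.3000   0.1400]
  [ 0.0050   0.7900   0.0800]
  [ 0.0275   0.0150   0.4400]
(I − A)⁻¹ = adj(I−A) / det(I−A) ≈
  [   1.2702     0.6928     0.3233]
  [   0.0115     1.8245     0.1848]
  [   0.0635     0.0346     1.0162]
First solve x = (I − A)⁻¹ d = adj(I−A)·d / det(I−A); in particular x_1 = (0.5500·160 + 0.3000·220 + 0.1400·150) / 0.4330 = 175.00 / 0.4330 ≈ 404.157.
Intermediate flow from 1 to 1: z_11 = a_11 · x_1 = 0.20 × 175.00 / 0.4330 = 35.00 / 0.4330 ≈ 80.8.

z_11 = 80.8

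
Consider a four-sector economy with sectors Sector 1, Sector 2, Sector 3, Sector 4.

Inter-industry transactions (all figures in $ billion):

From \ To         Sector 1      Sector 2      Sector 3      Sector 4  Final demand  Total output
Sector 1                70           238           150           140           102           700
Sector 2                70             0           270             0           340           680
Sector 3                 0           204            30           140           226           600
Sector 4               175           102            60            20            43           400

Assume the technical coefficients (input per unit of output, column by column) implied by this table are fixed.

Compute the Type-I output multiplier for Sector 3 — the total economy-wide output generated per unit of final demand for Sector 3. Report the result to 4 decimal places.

m_3 = 3.6571

Technical coefficients a_ij = z_ij / X_j:
  a_11 = 70/700 = 0.10, a_21 = 70/700 = 0.10, a_31 = 0/700 = 0.00, a_41 = 175/700 = 0.25
  a_12 = 238/680 = 0.35, a_22 = 0/680 = 0.00, a_32 = 204/680 = 0.30, a_42 = 102/680 = 0.15
  a_13 = 150/600 = 0.25, a_23 = 270/600 = 0.45, a_33 = 30/600 = 0.05, a_43 = 60/600 = 0.10
  a_14 = 140/400 = 0.35, a_24 = 0/400 = 0.00, a_34 = 140/400 = 0.35, a_44 = 20/400 = 0.05
I − A =
  [   0.90    -0.35    -0.25    -0.35]
  [  -0.10     1.00    -0.45     0.00]
  [   0.00    -0.30     0.95    -0.35]
  [  -0.25    -0.15    -0.10     0.95]
Compute the cofactors C_ij = (−1)^(i+j)·(3×3 minor ij) of I−A; the adjugate is their transpose:
adj(I−A) = Cᵀ =
  [ 0.715625   0.448375   0.445750   0.427875]
  [ 0.126125   0.675750   0.372625   0.183750]
  [ 0.121250   0.308125   0.729000   0.313250]
  [ 0.221000   0.257125   0.252875   0.692750]
det(I−A) = Σ_j (I−A)_1j·C_1j = (0.90)(0.715625) + (-0.35)(0.126125) + (-0.25)(0.121250) + (-0.35)(0.221000) = 0.49225625
(I − A)⁻¹ = adj(I−A) / det(I−A) ≈
  [   1.45377     0.91086     0.90552     0.86921]
  [   0.25622     1.37276     0.75697     0.37328]
  [   0.24631     0.62594     1.48094     0.63636]
  [   0.44895     0.52234     0.51371     1.40730]
The output multiplier for sector j is the column-j sum of the Leontief inverse (I − A)⁻¹ = adj(I−A) / det(I−A).
Column 3 of adj(I−A): (0.445750, 0.372625, 0.729000, 0.252875); det(I−A) = 0.49225625.
m_3 = (0.445750 + 0.372625 + 0.729000 + 0.252875) / 0.49225625 = 1.80025 / 0.49225625 ≈ 3.6571.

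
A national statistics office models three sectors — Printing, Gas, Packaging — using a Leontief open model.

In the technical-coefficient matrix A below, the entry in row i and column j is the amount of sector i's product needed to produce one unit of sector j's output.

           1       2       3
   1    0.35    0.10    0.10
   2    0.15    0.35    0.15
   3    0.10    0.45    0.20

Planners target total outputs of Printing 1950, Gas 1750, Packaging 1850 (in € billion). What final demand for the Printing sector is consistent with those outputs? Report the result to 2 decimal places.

I − A =
  [   0.65    -0.10    -0.10]
  [  -0.15     0.65    -0.15]
  [  -0.10    -0.45     0.80]
d = (I − A) x:
  d_1 = (+0.65)·1950 + (-0.10)·1750 + (-0.10)·1850 = 907.50
  d_2 = (-0.15)·1950 + (+0.65)·1750 + (-0.15)·1850 = 567.50
  d_3 = (-0.10)·1950 + (-0.45)·1750 + (+0.80)·1850 = 497.50

d_1 = 907.50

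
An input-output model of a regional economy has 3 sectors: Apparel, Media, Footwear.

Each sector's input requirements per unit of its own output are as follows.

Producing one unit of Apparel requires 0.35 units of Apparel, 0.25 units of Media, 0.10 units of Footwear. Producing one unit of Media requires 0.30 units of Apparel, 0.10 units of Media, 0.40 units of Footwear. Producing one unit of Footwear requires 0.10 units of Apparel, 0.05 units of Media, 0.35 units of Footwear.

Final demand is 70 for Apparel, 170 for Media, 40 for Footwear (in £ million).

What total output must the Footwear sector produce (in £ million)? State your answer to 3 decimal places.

x_3 = 278.523

I − A =
  [   0.65    -0.30    -0.10]
  [  -0.25     0.90    -0.05]
  [  -0.10    -0.40     0.65]
Cofactors of I−A, C_ij = (−1)^(i+j)·(minor ij) (rows/columns in the sector order above):
  C_11 = (0.90)(0.65) − (-0.05)(-0.40) = 0.5650
  C_12 = −[(-0.25)(0.65) − (-0.05)(-0.10)] = 0.1675
  C_13 = (-0.25)(-0.40) − (0.90)(-0.10) = 0.1900
  C_21 = −[(-0.30)(0.65) − (-0.10)(-0.40)] = 0.2350
  C_22 = (0.65)(0.65) − (-0.10)(-0.10) = 0.4125
  C_23 = −[(0.65)(-0.40) − (-0.30)(-0.10)] = 0.2900
  C_31 = (-0.30)(-0.05) − (-0.10)(0.90) = 0.1050
  C_32 = −[(0.65)(-0.05) − (-0.10)(-0.25)] = 0.0575
  C_33 = (0.65)(0.90) − (-0.30)(-0.25) = 0.5100
det(I−A) = Σ_j (I−A)_1j·C_1j = (0.65)(0.5650) + (-0.30)(0.1675) + (-0.10)(0.1900) = 0.2980
adj(I−A) = Cᵀ =
  [ 0.5650   0.2350   0.1050]
  [ 0.1675   0.4125   0.0575]
  [ 0.1900   0.2900   0.5100]
(I − A)⁻¹ = adj(I−A) / det(I−A) ≈
  [   1.8960     0.7886     0.3523]
  [   0.5621     1.3842     0.1930]
  [   0.6376     0.9732     1.7114]
x = (I − A)⁻¹ d = adj(I−A)·d / det(I−A), with det(I−A) = 0.2980:
  x_1 = (0.5650·70 + 0.2350·170 + 0.1050·40) / 0.2980 = 83.70 / 0.2980 ≈ 280.872
  x_2 = (0.1675·70 + 0.4125·170 + 0.0575·40) / 0.2980 = 84.15 / 0.2980 ≈ 282.383
  x_3 = (0.1900·70 + 0.2900·170 + 0.5100·40) / 0.2980 = 83.00 / 0.2980 ≈ 278.523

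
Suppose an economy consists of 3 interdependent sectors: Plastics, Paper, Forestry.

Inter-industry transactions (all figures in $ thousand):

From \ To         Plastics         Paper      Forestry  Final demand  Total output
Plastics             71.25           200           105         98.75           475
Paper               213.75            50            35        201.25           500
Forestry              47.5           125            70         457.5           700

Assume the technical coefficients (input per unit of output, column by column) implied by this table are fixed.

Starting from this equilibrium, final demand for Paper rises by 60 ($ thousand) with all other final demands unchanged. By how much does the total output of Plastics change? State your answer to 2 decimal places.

Technical coefficients a_ij = z_ij / X_j:
  a_11 = 71.25/475 = 0.15, a_21 = 213.75/475 = 0.45, a_31 = 47.5/475 = 0.10
  a_12 = 200/500 = 0.40, a_22 = 50/500 = 0.10, a_32 = 125/500 = 0.25
  a_13 = 105/700 = 0.15, a_23 = 35/700 = 0.05, a_33 = 70/700 = 0.10
I − A =
  [   0.85    -0.40    -0.15]
  [  -0.45     0.90    -0.05]
  [  -0.10    -0.25     0.90]
Cofactors of I−A, C_ij = (−1)^(i+j)·(minor ij) (rows/columns in the sector order above):
  C_11 = (0.90)(0.90) − (-0.05)(-0.25) = 0.7975
  C_12 = −[(-0.45)(0.90) − (-0.05)(-0.10)] = 0.4100
  C_13 = (-0.45)(-0.25) − (0.90)(-0.10) = 0.2025
  C_21 = −[(-0.40)(0.90) − (-0.15)(-0.25)] = 0.3975
  C_22 = (0.85)(0.90) − (-0.15)(-0.10) = 0.7500
  C_23 = −[(0.85)(-0.25) − (-0.40)(-0.10)] = 0.2525
  C_31 = (-0.40)(-0.05) − (-0.15)(0.90) = 0.1550
  C_32 = −[(0.85)(-0.05) − (-0.15)(-0.45)] = 0.1100
  C_33 = (0.85)(0.90) − (-0.40)(-0.45) = 0.5850
det(I−A) = Σ_j (I−A)_1j·C_1j = (0.85)(0.7975) + (-0.40)(0.4100) + (-0.15)(0.2025) = 0.4835
adj(I−A) = Cᵀ =
  [ 0.7975   0.3975   0.1550]
  [ 0.4100   0.7500   0.1100]
  [ 0.2025   0.2525   0.5850]
(I − A)⁻¹ = adj(I−A) / det(I−A) ≈
  [   1.6494     0.8221     0.3206]
  [   0.8480     1.5512     0.2275]
  [   0.4188     0.5222     1.2099]
Δx = (I − A)⁻¹ Δd with Δd having +60 in the Paper component and 0 elsewhere.
So Δx_1 = L_12 · (+60), where L_12 = adj(I−A)_12 / det(I−A) = 0.3975 / 0.4835.
Δx_1 = 0.3975 × (+60) / 0.4835 = 23.85 / 0.4835 ≈ 49.33.

Δx_1 = 49.33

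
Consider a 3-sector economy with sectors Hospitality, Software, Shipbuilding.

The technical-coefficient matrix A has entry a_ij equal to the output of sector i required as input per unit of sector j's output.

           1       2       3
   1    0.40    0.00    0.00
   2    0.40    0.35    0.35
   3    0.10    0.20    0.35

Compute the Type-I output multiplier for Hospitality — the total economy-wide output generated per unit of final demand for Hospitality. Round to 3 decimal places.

I − A =
  [   0.60     0.00     0.00]
  [  -0.40     0.65    -0.35]
  [  -0.10    -0.20     0.65]
Cofactors of I−A, C_ij = (−1)^(i+j)·(minor ij) (rows/columns in the sector order above):
  C_11 = (0.65)(0.65) − (-0.35)(-0.20) = 0.3525
  C_12 = −[(-0.40)(0.65) − (-0.35)(-0.10)] = 0.2950
  C_13 = (-0.40)(-0.20) − (0.65)(-0.10) = 0.1450
  C_21 = −[(0.00)(0.65) − (0.00)(-0.20)] = 0.0000
  C_22 = (0.60)(0.65) − (0.00)(-0.10) = 0.3900
  C_23 = −[(0.60)(-0.20) − (0.00)(-0.10)] = 0.1200
  C_31 = (0.00)(-0.35) − (0.00)(0.65) = 0.0000
  C_32 = −[(0.60)(-0.35) − (0.00)(-0.40)] = 0.2100
  C_33 = (0.60)(0.65) − (0.00)(-0.40) = 0.3900
det(I−A) = Σ_j (I−A)_1j·C_1j = (0.60)(0.3525) + (0.00)(0.2950) + (0.00)(0.1450) = 0.2115
adj(I−A) = Cᵀ =
  [ 0.3525   0.0000   0.0000]
  [ 0.2950   0.3900   0.2100]
  [ 0.1450   0.1200   0.3900]
(I − A)⁻¹ = adj(I−A) / det(I−A) ≈
  [   1.6667     0.0000     0.0000]
  [   1.3948     1.8440     0.9929]
  [   0.6856     0.5674     1.8440]
The output multiplier for sector j is the column-j sum of the Leontief inverse (I − A)⁻¹ = adj(I−A) / det(I−A).
Column 1 of adj(I−A): (0.3525, 0.2950, 0.1450); det(I−A) = 0.2115.
m_1 = (0.3525 + 0.2950 + 0.1450) / 0.2115 = 0.7925 / 0.2115 ≈ 3.747.

m_1 = 3.747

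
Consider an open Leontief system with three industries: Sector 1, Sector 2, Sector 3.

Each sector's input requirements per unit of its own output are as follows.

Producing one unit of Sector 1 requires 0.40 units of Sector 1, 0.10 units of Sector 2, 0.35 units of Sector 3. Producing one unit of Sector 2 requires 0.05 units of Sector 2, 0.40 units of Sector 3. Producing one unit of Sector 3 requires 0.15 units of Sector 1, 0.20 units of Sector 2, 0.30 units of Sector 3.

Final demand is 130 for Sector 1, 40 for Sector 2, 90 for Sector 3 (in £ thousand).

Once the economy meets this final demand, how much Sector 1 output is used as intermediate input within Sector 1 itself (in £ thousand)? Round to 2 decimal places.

I − A =
  [   0.60     0.00    -0.15]
  [  -0.10     0.95    -0.20]
  [  -0.35    -0.40     0.70]
Cofactors of I−A, C_ij = (−1)^(i+j)·(minor ij) (rows/columns in the sector order above):
  C_11 = (0.95)(0.70) − (-0.20)(-0.40) = 0.5850
  C_12 = −[(-0.10)(0.70) − (-0.20)(-0.35)] = 0.1400
  C_13 = (-0.10)(-0.40) − (0.95)(-0.35) = 0.3725
  C_21 = −[(0.00)(0.70) − (-0.15)(-0.40)] = 0.0600
  C_22 = (0.60)(0.70) − (-0.15)(-0.35) = 0.3675
  C_23 = −[(0.60)(-0.40) − (0.00)(-0.35)] = 0.2400
  C_31 = (0.00)(-0.20) − (-0.15)(0.95) = 0.1425
  C_32 = −[(0.60)(-0.20) − (-0.15)(-0.10)] = 0.1350
  C_33 = (0.60)(0.95) − (0.00)(-0.10) = 0.5700
det(I−A) = Σ_j (I−A)_1j·C_1j = (0.60)(0.5850) + (0.00)(0.1400) + (-0.15)(0.3725) = 0.295125
adj(I−A) = Cᵀ =
  [ 0.5850   0.0600   0.1425]
  [ 0.1400   0.3675   0.1350]
  [ 0.3725   0.2400   0.5700]
(I − A)⁻¹ = adj(I−A) / det(I−A) ≈
  [   1.9822     0.2033     0.4828]
  [   0.4744     1.2452     0.4574]
  [   1.2622     0.8132     1.9314]
First solve x = (I − A)⁻¹ d = adj(I−A)·d / det(I−A); in particular x_1 = (0.5850·130 + 0.0600·40 + 0.1425·90) / 0.295125 = 91.275 / 0.295125 ≈ 309.2757.
Intermediate flow from 1 to 1: z_11 = a_11 · x_1 = 0.40 × 91.275 / 0.295125 = 36.51 / 0.295125 ≈ 123.71.

z_11 = 123.71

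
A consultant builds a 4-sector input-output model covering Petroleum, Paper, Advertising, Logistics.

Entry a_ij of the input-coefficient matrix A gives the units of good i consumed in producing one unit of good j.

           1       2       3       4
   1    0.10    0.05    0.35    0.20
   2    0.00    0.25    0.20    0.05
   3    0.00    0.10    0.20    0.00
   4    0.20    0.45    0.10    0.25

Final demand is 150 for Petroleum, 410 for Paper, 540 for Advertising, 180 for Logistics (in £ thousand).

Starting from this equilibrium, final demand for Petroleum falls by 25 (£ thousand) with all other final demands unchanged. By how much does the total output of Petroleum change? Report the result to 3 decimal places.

I − A =
  [   0.90    -0.05    -0.35    -0.20]
  [   0.00     0.75    -0.20    -0.05]
  [   0.00    -0.10     0.80     0.00]
  [  -0.20    -0.45    -0.10     0.75]
Compute the cofactors C_ij = (−1)^(i+j)·(3×3 minor ij) of I−A; the adjugate is their transpose:
adj(I−A) = Cᵀ =
  [ 0.41650   0.13025   0.22975   0.11975]
  [ 0.00800   0.50800   0.13500   0.03600]
  [ 0.00100   0.06350   0.45550   0.00450]
  [ 0.11600   0.34800   0.20300   0.52200]
det(I−A) = Σ_j (I−A)_1j·C_1j = (0.90)(0.41650) + (-0.05)(0.00800) + (-0.35)(0.00100) + (-0.20)(0.11600) = 0.3509
(I − A)⁻¹ = adj(I−A) / det(I−A) ≈
  [   1.1869     0.3712     0.6547     0.3413]
  [   0.0228     1.4477     0.3847     0.1026]
  [   0.0028     0.1810     1.2981     0.0128]
  [   0.3306     0.9917     0.5785     1.4876]
Δx = (I − A)⁻¹ Δd with Δd having -25 in the Petroleum component and 0 elsewhere.
So Δx_1 = L_11 · (-25), where L_11 = adj(I−A)_11 / det(I−A) = 0.41650 / 0.3509.
Δx_1 = 0.41650 × (-25) / 0.3509 = -10.4125 / 0.3509 ≈ -29.674.

Δx_1 = -29.674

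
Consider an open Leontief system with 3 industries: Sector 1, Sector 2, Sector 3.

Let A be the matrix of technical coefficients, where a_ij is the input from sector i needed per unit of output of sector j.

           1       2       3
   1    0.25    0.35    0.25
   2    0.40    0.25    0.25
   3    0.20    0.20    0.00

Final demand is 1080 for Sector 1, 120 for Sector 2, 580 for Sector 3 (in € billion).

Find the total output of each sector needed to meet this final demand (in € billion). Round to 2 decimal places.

I − A =
  [   0.75    -0.35    -0.25]
  [  -0.40     0.75    -0.25]
  [  -0.20    -0.20     1.00]
Cofactors of I−A, C_ij = (−1)^(i+j)·(minor ij) (rows/columns in the sector order above):
  C_11 = (0.75)(1.00) − (-0.25)(-0.20) = 0.7000
  C_12 = −[(-0.40)(1.00) − (-0.25)(-0.20)] = 0.4500
  C_13 = (-0.40)(-0.20) − (0.75)(-0.20) = 0.2300
  C_21 = −[(-0.35)(1.00) − (-0.25)(-0.20)] = 0.4000
  C_22 = (0.75)(1.00) − (-0.25)(-0.20) = 0.7000
  C_23 = −[(0.75)(-0.20) − (-0.35)(-0.20)] = 0.2200
  C_31 = (-0.35)(-0.25) − (-0.25)(0.75) = 0.2750
  C_32 = −[(0.75)(-0.25) − (-0.25)(-0.40)] = 0.2875
  C_33 = (0.75)(0.75) − (-0.35)(-0.40) = 0.4225
det(I−A) = Σ_j (I−A)_1j·C_1j = (0.75)(0.7000) + (-0.35)(0.4500) + (-0.25)(0.2300) = 0.3100
adj(I−A) = Cᵀ =
  [ 0.7000   0.4000   0.2750]
  [ 0.4500   0.7000   0.2875]
  [ 0.2300   0.2200   0.4225]
(I − A)⁻¹ = adj(I−A) / det(I−A) ≈
  [   2.2581     1.2903     0.8871]
  [   1.4516     2.2581     0.9274]
  [   0.7419     0.7097     1.3629]
x = (I − A)⁻¹ d = adj(I−A)·d / det(I−A), with det(I−A) = 0.3100:
  x_1 = (0.7000·1080 + 0.4000·120 + 0.2750·580) / 0.3100 = 963.50 / 0.3100 ≈ 3108.06
  x_2 = (0.4500·1080 + 0.7000·120 + 0.2875·580) / 0.3100 = 736.75 / 0.3100 ≈ 2376.61
  x_3 = (0.2300·1080 + 0.2200·120 + 0.4225·580) / 0.3100 = 519.85 / 0.3100 ≈ 1676.94

x_1 = 3108.06, x_2 = 2376.61, x_3 = 1676.94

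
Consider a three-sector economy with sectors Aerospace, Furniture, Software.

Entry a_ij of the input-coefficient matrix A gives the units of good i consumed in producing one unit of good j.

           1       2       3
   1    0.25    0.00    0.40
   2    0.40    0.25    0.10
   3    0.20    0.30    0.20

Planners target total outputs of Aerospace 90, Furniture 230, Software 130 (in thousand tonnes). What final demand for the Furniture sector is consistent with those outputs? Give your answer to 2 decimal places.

d_2 = 123.50

I − A =
  [   0.75     0.00    -0.40]
  [  -0.40     0.75    -0.10]
  [  -0.20    -0.30     0.80]
d = (I − A) x:
  d_1 = (+0.75)·90 + (+0.00)·230 + (-0.40)·130 = 15.50
  d_2 = (-0.40)·90 + (+0.75)·230 + (-0.10)·130 = 123.50
  d_3 = (-0.20)·90 + (-0.30)·230 + (+0.80)·130 = 17.00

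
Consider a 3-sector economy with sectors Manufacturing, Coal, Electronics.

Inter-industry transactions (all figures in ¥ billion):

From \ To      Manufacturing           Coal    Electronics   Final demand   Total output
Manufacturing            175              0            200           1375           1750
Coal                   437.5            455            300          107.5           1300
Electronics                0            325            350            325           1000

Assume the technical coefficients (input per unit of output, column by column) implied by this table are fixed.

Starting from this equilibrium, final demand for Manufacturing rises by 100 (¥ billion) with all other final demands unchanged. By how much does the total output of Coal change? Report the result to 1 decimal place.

Δx_C = 54.1

Technical coefficients a_ij = z_ij / X_j:
  a_MM = 175/1750 = 0.10, a_CM = 437.5/1750 = 0.25, a_EM = 0/1750 = 0.00
  a_MC = 0/1300 = 0.00, a_CC = 455/1300 = 0.35, a_EC = 325/1300 = 0.25
  a_ME = 200/1000 = 0.20, a_CE = 300/1000 = 0.30, a_EE = 350/1000 = 0.35
I − A =
  [   0.90     0.00    -0.20]
  [  -0.25     0.65    -0.30]
  [   0.00    -0.25     0.65]
Cofactors of I−A, C_ij = (−1)^(i+j)·(minor ij) (rows/columns in the sector order above):
  C_11 = (0.65)(0.65) − (-0.30)(-0.25) = 0.3475
  C_12 = −[(-0.25)(0.65) − (-0.30)(0.00)] = 0.1625
  C_13 = (-0.25)(-0.25) − (0.65)(0.00) = 0.0625
  C_21 = −[(0.00)(0.65) − (-0.20)(-0.25)] = 0.0500
  C_22 = (0.90)(0.65) − (-0.20)(0.00) = 0.5850
  C_23 = −[(0.90)(-0.25) − (0.00)(0.00)] = 0.2250
  C_31 = (0.00)(-0.30) − (-0.20)(0.65) = 0.1300
  C_32 = −[(0.90)(-0.30) − (-0.20)(-0.25)] = 0.3200
  C_33 = (0.90)(0.65) − (0.00)(-0.25) = 0.5850
det(I−A) = Σ_j (I−A)_1j·C_1j = (0.90)(0.3475) + (0.00)(0.1625) + (-0.20)(0.0625) = 0.30025
adj(I−A) = Cᵀ =
  [ 0.3475   0.0500   0.1300]
  [ 0.1625   0.5850   0.3200]
  [ 0.0625   0.2250   0.5850]
(I − A)⁻¹ = adj(I−A) / det(I−A) ≈
  [   1.1574     0.1665     0.4330]
  [   0.5412     1.9484     1.0658]
  [   0.2082     0.7494     1.9484]
Δx = (I − A)⁻¹ Δd with Δd having +100 in the Manufacturing component and 0 elsewhere.
So Δx_C = L_CM · (+100), where L_CM = adj(I−A)_CM / det(I−A) = 0.1625 / 0.30025.
Δx_C = 0.1625 × (+100) / 0.30025 = 16.25 / 0.30025 ≈ 54.1.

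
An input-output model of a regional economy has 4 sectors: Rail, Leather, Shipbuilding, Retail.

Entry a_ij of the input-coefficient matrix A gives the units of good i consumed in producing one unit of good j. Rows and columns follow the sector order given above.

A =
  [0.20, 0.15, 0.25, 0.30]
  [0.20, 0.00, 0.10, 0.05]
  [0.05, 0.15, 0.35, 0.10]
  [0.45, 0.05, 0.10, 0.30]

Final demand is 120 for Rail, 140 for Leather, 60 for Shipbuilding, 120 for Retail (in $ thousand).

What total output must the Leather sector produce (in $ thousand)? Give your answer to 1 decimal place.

x_2 = 297.2

I − A =
  [   0.80    -0.15    -0.25    -0.30]
  [  -0.20     1.00    -0.10    -0.05]
  [  -0.05    -0.15     0.65    -0.10]
  [  -0.45    -0.05    -0.10     0.70]
Compute the cofactors C_ij = (−1)^(i+j)·(3×3 minor ij) of I−A; the adjugate is their transpose:
adj(I−A) = Cᵀ =
  [ 0.431625   0.108500   0.217125   0.223750]
  [ 0.111875   0.246750   0.093125   0.078875]
  [ 0.105250   0.080500   0.395625   0.107375]
  [ 0.300500   0.098875   0.202750   0.467750]
det(I−A) = Σ_j (I−A)_1j·C_1j = (0.80)(0.431625) + (-0.15)(0.111875) + (-0.25)(0.105250) + (-0.30)(0.300500) = 0.21205625
(I − A)⁻¹ = adj(I−A) / det(I−A) ≈
  [   2.0354     0.5117     1.0239     1.0551]
  [   0.5276     1.1636     0.4392     0.3720]
  [   0.4963     0.3796     1.8657     0.5064]
  [   1.4171     0.4663     0.9561     2.2058]
x = (I − A)⁻¹ d = adj(I−A)·d / det(I−A), with det(I−A) = 0.21205625:
  x_1 = (0.431625·120 + 0.108500·140 + 0.217125·60 + 0.223750·120) / 0.21205625 = 106.8625 / 0.21205625 ≈ 503.9
  x_2 = (0.111875·120 + 0.246750·140 + 0.093125·60 + 0.078875·120) / 0.21205625 = 63.0225 / 0.21205625 ≈ 297.2
  x_3 = (0.105250·120 + 0.080500·140 + 0.395625·60 + 0.107375·120) / 0.21205625 = 60.5225 / 0.21205625 ≈ 285.4
  x_4 = (0.300500·120 + 0.098875·140 + 0.202750·60 + 0.467750·120) / 0.21205625 = 118.1975 / 0.21205625 ≈ 557.4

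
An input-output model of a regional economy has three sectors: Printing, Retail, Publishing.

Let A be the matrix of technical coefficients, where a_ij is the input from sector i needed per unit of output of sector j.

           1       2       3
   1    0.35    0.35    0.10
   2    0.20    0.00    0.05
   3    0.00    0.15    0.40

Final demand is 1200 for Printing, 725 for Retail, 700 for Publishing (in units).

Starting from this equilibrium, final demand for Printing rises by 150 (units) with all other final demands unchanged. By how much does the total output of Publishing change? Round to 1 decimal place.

Δx_3 = 13.2

I − A =
  [   0.65    -0.35    -0.10]
  [  -0.20     1.00    -0.05]
  [   0.00    -0.15     0.60]
Cofactors of I−A, C_ij = (−1)^(i+j)·(minor ij) (rows/columns in the sector order above):
  C_11 = (1.00)(0.60) − (-0.05)(-0.15) = 0.5925
  C_12 = −[(-0.20)(0.60) − (-0.05)(0.00)] = 0.1200
  C_13 = (-0.20)(-0.15) − (1.00)(0.00) = 0.0300
  C_21 = −[(-0.35)(0.60) − (-0.10)(-0.15)] = 0.2250
  C_22 = (0.65)(0.60) − (-0.10)(0.00) = 0.3900
  C_23 = −[(0.65)(-0.15) − (-0.35)(0.00)] = 0.0975
  C_31 = (-0.35)(-0.05) − (-0.10)(1.00) = 0.1175
  C_32 = −[(0.65)(-0.05) − (-0.10)(-0.20)] = 0.0525
  C_33 = (0.65)(1.00) − (-0.35)(-0.20) = 0.5800
det(I−A) = Σ_j (I−A)_1j·C_1j = (0.65)(0.5925) + (-0.35)(0.1200) + (-0.10)(0.0300) = 0.340125
adj(I−A) = Cᵀ =
  [ 0.5925   0.2250   0.1175]
  [ 0.1200   0.3900   0.0525]
  [ 0.0300   0.0975   0.5800]
(I − A)⁻¹ = adj(I−A) / det(I−A) ≈
  [   1.7420     0.6615     0.3455]
  [   0.3528     1.1466     0.1544]
  [   0.0882     0.2867     1.7053]
Δx = (I − A)⁻¹ Δd with Δd having +150 in the Printing component and 0 elsewhere.
So Δx_3 = L_31 · (+150), where L_31 = adj(I−A)_31 / det(I−A) = 0.0300 / 0.340125.
Δx_3 = 0.0300 × (+150) / 0.340125 = 4.50 / 0.340125 ≈ 13.2.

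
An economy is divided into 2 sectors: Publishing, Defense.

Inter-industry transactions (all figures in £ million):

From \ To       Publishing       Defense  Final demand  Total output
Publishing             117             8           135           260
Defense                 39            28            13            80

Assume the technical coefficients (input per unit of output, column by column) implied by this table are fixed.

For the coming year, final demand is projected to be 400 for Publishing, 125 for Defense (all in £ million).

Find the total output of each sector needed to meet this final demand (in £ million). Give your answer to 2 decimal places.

x_1 = 795.62, x_2 = 375.91

Technical coefficients a_ij = z_ij / X_j:
  a_11 = 117/260 = 0.45, a_21 = 39/260 = 0.15
  a_12 = 8/80 = 0.10, a_22 = 28/80 = 0.35
I − A =
  [   0.55    -0.10]
  [  -0.15     0.65]
det(I−A) = (0.55)(0.65) − (-0.10)(-0.15) = 0.3425
adj(I−A) = [[0.65, 0.10], [0.15, 0.55]]
(I − A)⁻¹ = adj(I−A) / det(I−A) ≈
  [   1.8978     0.2920]
  [   0.4380     1.6058]
x = (I − A)⁻¹ d = adj(I−A)·d / det(I−A), with det(I−A) = 0.3425:
  x_1 = (0.65·400 + 0.10·125) / 0.3425 = 272.50 / 0.3425 ≈ 795.62
  x_2 = (0.15·400 + 0.55·125) / 0.3425 = 128.75 / 0.3425 ≈ 375.91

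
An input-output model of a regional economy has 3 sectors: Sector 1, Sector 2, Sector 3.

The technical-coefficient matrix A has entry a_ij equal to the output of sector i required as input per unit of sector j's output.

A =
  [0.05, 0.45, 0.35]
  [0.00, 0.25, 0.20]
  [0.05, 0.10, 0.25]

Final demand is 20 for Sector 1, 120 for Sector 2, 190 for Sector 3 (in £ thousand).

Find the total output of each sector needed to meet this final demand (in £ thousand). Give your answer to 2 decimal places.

I − A =
  [   0.95    -0.45    -0.35]
  [   0.00     0.75    -0.20]
  [  -0.05    -0.10     0.75]
Cofactors of I−A, C_ij = (−1)^(i+j)·(minor ij) (rows/columns in the sector order above):
  C_11 = (0.75)(0.75) − (-0.20)(-0.10) = 0.5425
  C_12 = −[(0.00)(0.75) − (-0.20)(-0.05)] = 0.0100
  C_13 = (0.00)(-0.10) − (0.75)(-0.05) = 0.0375
  C_21 = −[(-0.45)(0.75) − (-0.35)(-0.10)] = 0.3725
  C_22 = (0.95)(0.75) − (-0.35)(-0.05) = 0.6950
  C_23 = −[(0.95)(-0.10) − (-0.45)(-0.05)] = 0.1175
  C_31 = (-0.45)(-0.20) − (-0.35)(0.75) = 0.3525
  C_32 = −[(0.95)(-0.20) − (-0.35)(0.00)] = 0.1900
  C_33 = (0.95)(0.75) − (-0.45)(0.00) = 0.7125
det(I−A) = Σ_j (I−A)_1j·C_1j = (0.95)(0.5425) + (-0.45)(0.0100) + (-0.35)(0.0375) = 0.49775
adj(I−A) = Cᵀ =
  [ 0.5425   0.3725   0.3525]
  [ 0.0100   0.6950   0.1900]
  [ 0.0375   0.1175   0.7125]
(I − A)⁻¹ = adj(I−A) / det(I−A) ≈
  [   1.0899     0.7484     0.7082]
  [   0.0201     1.3963     0.3817]
  [   0.0753     0.2361     1.4314]
x = (I − A)⁻¹ d = adj(I−A)·d / det(I−A), with det(I−A) = 0.49775:
  x_1 = (0.5425·20 + 0.3725·120 + 0.3525·190) / 0.49775 = 122.525 / 0.49775 ≈ 246.16
  x_2 = (0.0100·20 + 0.6950·120 + 0.1900·190) / 0.49775 = 119.70 / 0.49775 ≈ 240.48
  x_3 = (0.0375·20 + 0.1175·120 + 0.7125·190) / 0.49775 = 150.225 / 0.49775 ≈ 301.81

x_1 = 246.16, x_2 = 240.48, x_3 = 301.81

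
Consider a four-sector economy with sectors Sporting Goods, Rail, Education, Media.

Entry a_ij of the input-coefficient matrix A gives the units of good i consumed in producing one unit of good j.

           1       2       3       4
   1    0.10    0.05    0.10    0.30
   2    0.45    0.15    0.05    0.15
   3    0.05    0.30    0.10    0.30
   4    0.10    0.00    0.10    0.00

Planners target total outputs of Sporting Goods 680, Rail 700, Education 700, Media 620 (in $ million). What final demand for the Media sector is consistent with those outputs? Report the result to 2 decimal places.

I − A =
  [   0.90    -0.05    -0.10    -0.30]
  [  -0.45     0.85    -0.05    -0.15]
  [  -0.05    -0.30     0.90    -0.30]
  [  -0.10     0.00    -0.10     1.00]
d = (I − A) x:
  d_1 = (+0.90)·680 + (-0.05)·700 + (-0.10)·700 + (-0.30)·620 = 321.00
  d_2 = (-0.45)·680 + (+0.85)·700 + (-0.05)·700 + (-0.15)·620 = 161.00
  d_3 = (-0.05)·680 + (-0.30)·700 + (+0.90)·700 + (-0.30)·620 = 200.00
  d_4 = (-0.10)·680 + (+0.00)·700 + (-0.10)·700 + (+1.00)·620 = 482.00

d_4 = 482.00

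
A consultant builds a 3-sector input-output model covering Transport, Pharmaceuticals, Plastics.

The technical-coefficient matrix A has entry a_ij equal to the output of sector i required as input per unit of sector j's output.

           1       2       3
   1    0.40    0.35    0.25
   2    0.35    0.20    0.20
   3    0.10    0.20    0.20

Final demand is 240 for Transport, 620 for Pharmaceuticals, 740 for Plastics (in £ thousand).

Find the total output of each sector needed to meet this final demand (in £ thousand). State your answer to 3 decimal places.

I − A =
  [   0.60    -0.35    -0.25]
  [  -0.35     0.80    -0.20]
  [  -0.10    -0.20     0.80]
Cofactors of I−A, C_ij = (−1)^(i+j)·(minor ij) (rows/columns in the sector order above):
  C_11 = (0.80)(0.80) − (-0.20)(-0.20) = 0.6000
  C_12 = −[(-0.35)(0.80) − (-0.20)(-0.10)] = 0.3000
  C_13 = (-0.35)(-0.20) − (0.80)(-0.10) = 0.1500
  C_21 = −[(-0.35)(0.80) − (-0.25)(-0.20)] = 0.3300
  C_22 = (0.60)(0.80) − (-0.25)(-0.10) = 0.4550
  C_23 = −[(0.60)(-0.20) − (-0.35)(-0.10)] = 0.1550
  C_31 = (-0.35)(-0.20) − (-0.25)(0.80) = 0.2700
  C_32 = −[(0.60)(-0.20) − (-0.25)(-0.35)] = 0.2075
  C_33 = (0.60)(0.80) − (-0.35)(-0.35) = 0.3575
det(I−A) = Σ_j (I−A)_1j·C_1j = (0.60)(0.6000) + (-0.35)(0.3000) + (-0.25)(0.1500) = 0.2175
adj(I−A) = Cᵀ =
  [ 0.6000   0.3300   0.2700]
  [ 0.3000   0.4550   0.2075]
  [ 0.1500   0.1550   0.3575]
(I − A)⁻¹ = adj(I−A) / det(I−A) ≈
  [   2.7586     1.5172     1.2414]
  [   1.3793     2.0920     0.9540]
  [   0.6897     0.7126     1.6437]
x = (I − A)⁻¹ d = adj(I−A)·d / det(I−A), with det(I−A) = 0.2175:
  x_1 = (0.6000·240 + 0.3300·620 + 0.2700·740) / 0.2175 = 548.40 / 0.2175 ≈ 2521.379
  x_2 = (0.3000·240 + 0.4550·620 + 0.2075·740) / 0.2175 = 507.65 / 0.2175 ≈ 2334.023
  x_3 = (0.1500·240 + 0.1550·620 + 0.3575·740) / 0.2175 = 396.65 / 0.2175 ≈ 1823.678

x_1 = 2521.379, x_2 = 2334.023, x_3 = 1823.678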